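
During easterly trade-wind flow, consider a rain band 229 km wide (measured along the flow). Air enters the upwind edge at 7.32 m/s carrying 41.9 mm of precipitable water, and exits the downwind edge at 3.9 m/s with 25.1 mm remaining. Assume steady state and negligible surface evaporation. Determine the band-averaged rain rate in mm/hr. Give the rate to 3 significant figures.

R ≈ 3.28 mm/hr

Column moisture flux per unit crosswind length is F = V × PW.
Inflow: F_in = 7.32 × 41.9 = 306.708 mm·m/s
Outflow: F_out = 3.9 × 25.1 = 97.89 mm·m/s
Steady-state rate R = (F_in − F_out)/L = (306.708 − 97.89) / 229000 m = 9.119e-04 mm/s.
R = 9.119e-04 × 3600 = 3.28 mm/hr.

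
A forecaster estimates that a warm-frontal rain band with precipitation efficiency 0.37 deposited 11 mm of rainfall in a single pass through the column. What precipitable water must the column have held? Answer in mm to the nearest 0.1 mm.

PW ≈ 29.7 mm

PW = rainfall / ε = 11 / 0.37 = 29.7 mm.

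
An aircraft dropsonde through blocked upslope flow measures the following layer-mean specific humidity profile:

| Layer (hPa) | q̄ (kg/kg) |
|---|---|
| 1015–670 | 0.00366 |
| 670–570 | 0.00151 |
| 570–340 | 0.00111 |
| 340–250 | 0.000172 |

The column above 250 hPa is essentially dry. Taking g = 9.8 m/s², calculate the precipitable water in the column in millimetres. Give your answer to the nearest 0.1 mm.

PW ≈ 17.2 mm

Precipitable water is the column-integrated vapour mass per unit area: PW = (1/g) Σ q̄ Δp, with q in kg/kg and Δp in Pa (1 kg/m² of water = 1 mm).
Layer 1015–670 hPa: Δp = 345 hPa = 34500 Pa, q̄ = 0.00366 kg/kg → 0.00366 × 34500 / 9.8 = 12.88 mm
Layer 670–570 hPa: Δp = 100 hPa = 10000 Pa, q̄ = 0.00151 kg/kg → 0.00151 × 10000 / 9.8 = 1.54 mm
Layer 570–340 hPa: Δp = 230 hPa = 23000 Pa, q̄ = 0.00111 kg/kg → 0.00111 × 23000 / 9.8 = 2.61 mm
Layer 340–250 hPa: Δp = 90 hPa = 9000 Pa, q̄ = 0.000172 kg/kg → 0.000172 × 9000 / 9.8 = 0.16 mm
PW = 12.88 + 1.54 + 2.61 + 0.16 = 17.19 ≈ 17.2 mm.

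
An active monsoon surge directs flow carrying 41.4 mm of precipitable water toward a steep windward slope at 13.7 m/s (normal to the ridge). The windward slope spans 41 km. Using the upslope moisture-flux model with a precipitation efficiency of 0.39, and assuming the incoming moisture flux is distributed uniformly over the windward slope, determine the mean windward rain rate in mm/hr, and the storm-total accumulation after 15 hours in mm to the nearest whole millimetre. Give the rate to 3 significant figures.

R ≈ 19.4 mm/hr; total ≈ 291 mm

Incoming column moisture flux per unit ridge length: F = V × PW = 13.7 × 41.4 = 567.18 mm·m/s.
Spread over the 41 km slope with efficiency ε = 0.39: R = ε·F/W = 0.39 × 567.18 / 41000 m = 5.395e-03 mm/s.
R = 5.395e-03 × 3600 = 19.4 mm/hr.
Over 15 h: total = 19.4 × 15 = 291 mm.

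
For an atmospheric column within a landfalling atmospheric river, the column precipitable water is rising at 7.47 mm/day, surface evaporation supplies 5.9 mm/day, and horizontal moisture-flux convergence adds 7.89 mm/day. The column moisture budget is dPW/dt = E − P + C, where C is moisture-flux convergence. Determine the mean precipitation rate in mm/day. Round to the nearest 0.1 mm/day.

dPW/dt = +7.47 mm/day.
P = E + C − dPW/dt = 5.9 + (7.89) − (+7.47) = 6.3 mm/day.

P ≈ 6.3 mm/day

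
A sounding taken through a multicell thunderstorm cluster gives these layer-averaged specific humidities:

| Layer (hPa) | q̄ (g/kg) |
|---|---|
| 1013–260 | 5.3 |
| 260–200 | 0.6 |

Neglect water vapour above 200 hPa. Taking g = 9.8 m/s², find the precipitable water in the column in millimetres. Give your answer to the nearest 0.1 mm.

Precipitable water is the column-integrated vapour mass per unit area: PW = (1/g) Σ q̄ Δp, with q in kg/kg and Δp in Pa (1 kg/m² of water = 1 mm).
Layer 1013–260 hPa: Δp = 753 hPa = 75300 Pa, q̄ = 0.0053 kg/kg → 0.0053 × 75300 / 9.8 = 40.72 mm
Layer 260–200 hPa: Δp = 60 hPa = 6000 Pa, q̄ = 0.0006 kg/kg → 0.0006 × 6000 / 9.8 = 0.37 mm
PW = 40.72 + 0.37 = 41.09 ≈ 41.1 mm.

PW ≈ 41.1 mm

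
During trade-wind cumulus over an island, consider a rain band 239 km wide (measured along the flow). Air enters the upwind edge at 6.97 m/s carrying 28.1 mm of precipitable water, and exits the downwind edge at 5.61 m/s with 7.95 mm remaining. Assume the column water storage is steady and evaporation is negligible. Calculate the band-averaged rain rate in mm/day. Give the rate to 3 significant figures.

Column moisture flux per unit crosswind length is F = V × PW.
Inflow: F_in = 6.97 × 28.1 = 195.857 mm·m/s
Outflow: F_out = 5.61 × 7.95 = 44.5995 mm·m/s
Steady-state rate R = (F_in − F_out)/L = (195.857 − 44.5995) / 239000 m = 6.329e-04 mm/s.
R = 6.329e-04 × 3600 × 24 = 54.7 mm/day.

R ≈ 54.7 mm/day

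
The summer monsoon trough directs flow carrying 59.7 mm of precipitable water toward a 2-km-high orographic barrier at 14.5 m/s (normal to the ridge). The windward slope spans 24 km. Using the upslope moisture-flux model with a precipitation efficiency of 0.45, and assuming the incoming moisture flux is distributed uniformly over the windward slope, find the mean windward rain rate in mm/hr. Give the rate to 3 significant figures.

R ≈ 58.4 mm/hr

Incoming column moisture flux per unit ridge length: F = V × PW = 14.5 × 59.7 = 865.65 mm·m/s.
Spread over the 24 km slope with efficiency ε = 0.45: R = ε·F/W = 0.45 × 865.65 / 24000 m = 1.623e-02 mm/s.
R = 1.623e-02 × 3600 = 58.4 mm/hr.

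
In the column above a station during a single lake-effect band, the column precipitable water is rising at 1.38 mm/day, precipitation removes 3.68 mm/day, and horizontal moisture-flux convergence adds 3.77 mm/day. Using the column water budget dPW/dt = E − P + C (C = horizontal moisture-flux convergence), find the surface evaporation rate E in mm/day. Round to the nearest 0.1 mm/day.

E ≈ 1.3 mm/day

dPW/dt = +1.38 mm/day.
E = dPW/dt + P − C = (+1.38) + 3.68 − (3.77) = 1.3 mm/day.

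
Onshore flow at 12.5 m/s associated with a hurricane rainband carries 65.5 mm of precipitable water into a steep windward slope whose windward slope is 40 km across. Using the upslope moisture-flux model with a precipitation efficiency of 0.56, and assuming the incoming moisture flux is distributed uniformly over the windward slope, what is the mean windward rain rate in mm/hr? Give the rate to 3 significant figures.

Incoming column moisture flux per unit ridge length: F = V × PW = 12.5 × 65.5 = 818.75 mm·m/s.
Spread over the 40 km slope with efficiency ε = 0.56: R = ε·F/W = 0.56 × 818.75 / 40000 m = 1.146e-02 mm/s.
R = 1.146e-02 × 3600 = 41.3 mm/hr.

R ≈ 41.3 mm/hr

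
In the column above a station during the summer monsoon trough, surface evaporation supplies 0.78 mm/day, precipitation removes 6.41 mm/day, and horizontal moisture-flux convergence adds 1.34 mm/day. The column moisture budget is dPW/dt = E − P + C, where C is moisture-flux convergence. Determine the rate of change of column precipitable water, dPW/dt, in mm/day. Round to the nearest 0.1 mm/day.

dPW/dt = E − P + C = 0.78 − 6.41 + (1.34) = -4.3 mm/day.

dPW/dt ≈ -4.3 mm/day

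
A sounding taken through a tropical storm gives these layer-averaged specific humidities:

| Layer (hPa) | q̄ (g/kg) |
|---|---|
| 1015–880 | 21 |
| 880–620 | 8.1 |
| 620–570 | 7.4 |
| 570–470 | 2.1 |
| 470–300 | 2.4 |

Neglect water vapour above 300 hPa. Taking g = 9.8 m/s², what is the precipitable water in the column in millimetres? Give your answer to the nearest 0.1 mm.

PW ≈ 60.5 mm

Precipitable water is the column-integrated vapour mass per unit area: PW = (1/g) Σ q̄ Δp, with q in kg/kg and Δp in Pa (1 kg/m² of water = 1 mm).
Layer 1015–880 hPa: Δp = 135 hPa = 13500 Pa, q̄ = 0.021 kg/kg → 0.021 × 13500 / 9.8 = 28.93 mm
Layer 880–620 hPa: Δp = 260 hPa = 26000 Pa, q̄ = 0.0081 kg/kg → 0.0081 × 26000 / 9.8 = 21.49 mm
Layer 620–570 hPa: Δp = 50 hPa = 5000 Pa, q̄ = 0.0074 kg/kg → 0.0074 × 5000 / 9.8 = 3.78 mm
Layer 570–470 hPa: Δp = 100 hPa = 10000 Pa, q̄ = 0.0021 kg/kg → 0.0021 × 10000 / 9.8 = 2.14 mm
Layer 470–300 hPa: Δp = 170 hPa = 17000 Pa, q̄ = 0.0024 kg/kg → 0.0024 × 17000 / 9.8 = 4.16 mm
PW = 28.93 + 21.49 + 3.78 + 2.14 + 4.16 = 60.50 ≈ 60.5 mm.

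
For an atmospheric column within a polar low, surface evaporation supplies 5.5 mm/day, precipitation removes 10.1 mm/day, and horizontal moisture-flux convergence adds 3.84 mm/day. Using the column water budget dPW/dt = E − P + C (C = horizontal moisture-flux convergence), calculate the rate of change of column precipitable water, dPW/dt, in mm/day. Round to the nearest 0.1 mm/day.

dPW/dt = E − P + C = 5.5 − 10.1 + (3.84) = -0.8 mm/day.

dPW/dt ≈ -0.8 mm/day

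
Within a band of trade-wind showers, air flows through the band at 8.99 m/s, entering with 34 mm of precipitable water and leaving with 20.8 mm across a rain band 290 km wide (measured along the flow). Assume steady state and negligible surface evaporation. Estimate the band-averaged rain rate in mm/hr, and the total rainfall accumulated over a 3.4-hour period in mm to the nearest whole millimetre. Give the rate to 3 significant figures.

Column moisture flux per unit crosswind length is F = V × PW.
Inflow: F_in = 8.99 × 34 = 305.66 mm·m/s
Outflow: F_out = 8.99 × 20.8 = 186.992 mm·m/s
Steady-state rate R = (F_in − F_out)/L = (305.66 − 186.992) / 290000 m = 4.092e-04 mm/s.
R = 4.092e-04 × 3600 = 1.47 mm/hr.
Over 3.4 h: total = 1.47 × 3.4 = 4.998 ≈ 5 mm.

R ≈ 1.47 mm/hr; total ≈ 5 mm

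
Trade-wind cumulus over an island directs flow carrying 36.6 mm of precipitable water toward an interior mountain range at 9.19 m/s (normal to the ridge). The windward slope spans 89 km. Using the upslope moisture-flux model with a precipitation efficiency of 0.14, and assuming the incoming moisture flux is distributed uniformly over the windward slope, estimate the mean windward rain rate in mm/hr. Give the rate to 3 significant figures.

Incoming column moisture flux per unit ridge length: F = V × PW = 9.19 × 36.6 = 336.354 mm·m/s.
Spread over the 89 km slope with efficiency ε = 0.14: R = ε·F/W = 0.14 × 336.354 / 89000 m = 5.291e-04 mm/s.
R = 5.291e-04 × 3600 = 1.90 mm/hr.

R ≈ 1.90 mm/hr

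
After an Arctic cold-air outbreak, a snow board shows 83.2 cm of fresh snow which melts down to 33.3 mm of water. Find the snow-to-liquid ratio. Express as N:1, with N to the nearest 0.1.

Ratio = snow depth / SWE = 832 mm / 33.3 mm = 25.0, i.e. 25.0:1.

ratio ≈ 25.0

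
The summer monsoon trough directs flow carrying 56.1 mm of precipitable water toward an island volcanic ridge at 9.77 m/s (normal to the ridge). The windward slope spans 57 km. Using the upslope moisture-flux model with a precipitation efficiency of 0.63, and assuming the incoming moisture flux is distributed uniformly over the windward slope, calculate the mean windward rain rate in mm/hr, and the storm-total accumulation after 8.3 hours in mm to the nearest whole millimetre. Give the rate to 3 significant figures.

Incoming column moisture flux per unit ridge length: F = V × PW = 9.77 × 56.1 = 548.097 mm·m/s.
Spread over the 57 km slope with efficiency ε = 0.63: R = ε·F/W = 0.63 × 548.097 / 57000 m = 6.058e-03 mm/s.
R = 6.058e-03 × 3600 = 21.8 mm/hr.
Over 8.3 h: total = 21.8 × 8.3 = 180.94 ≈ 181 mm.

R ≈ 21.8 mm/hr; total ≈ 181 mm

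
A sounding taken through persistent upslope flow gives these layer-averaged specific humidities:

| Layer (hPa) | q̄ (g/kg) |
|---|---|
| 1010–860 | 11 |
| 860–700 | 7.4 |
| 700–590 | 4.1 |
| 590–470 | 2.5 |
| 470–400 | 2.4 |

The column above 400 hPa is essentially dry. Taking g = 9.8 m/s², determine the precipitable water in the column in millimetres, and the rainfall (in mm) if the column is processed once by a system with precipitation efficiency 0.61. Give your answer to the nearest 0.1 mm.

Precipitable water is the column-integrated vapour mass per unit area: PW = (1/g) Σ q̄ Δp, with q in kg/kg and Δp in Pa (1 kg/m² of water = 1 mm).
Layer 1010–860 hPa: Δp = 150 hPa = 15000 Pa, q̄ = 0.011 kg/kg → 0.011 × 15000 / 9.8 = 16.84 mm
Layer 860–700 hPa: Δp = 160 hPa = 16000 Pa, q̄ = 0.0074 kg/kg → 0.0074 × 16000 / 9.8 = 12.08 mm
Layer 700–590 hPa: Δp = 110 hPa = 11000 Pa, q̄ = 0.0041 kg/kg → 0.0041 × 11000 / 9.8 = 4.60 mm
Layer 590–470 hPa: Δp = 120 hPa = 12000 Pa, q̄ = 0.0025 kg/kg → 0.0025 × 12000 / 9.8 = 3.06 mm
Layer 470–400 hPa: Δp = 70 hPa = 7000 Pa, q̄ = 0.0024 kg/kg → 0.0024 × 7000 / 9.8 = 1.71 mm
PW = 16.84 + 12.08 + 4.60 + 3.06 + 1.71 = 38.29 ≈ 38.3 mm.
Rainfall = ε × PW = 0.61 × 38.3 = 23.4 mm.

PW ≈ 38.3 mm; rainfall ≈ 23.4 mm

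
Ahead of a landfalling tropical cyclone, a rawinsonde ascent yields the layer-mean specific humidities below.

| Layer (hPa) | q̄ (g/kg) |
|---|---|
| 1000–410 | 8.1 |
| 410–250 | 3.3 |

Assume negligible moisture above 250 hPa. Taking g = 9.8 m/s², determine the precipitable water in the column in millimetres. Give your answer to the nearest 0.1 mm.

Precipitable water is the column-integrated vapour mass per unit area: PW = (1/g) Σ q̄ Δp, with q in kg/kg and Δp in Pa (1 kg/m² of water = 1 mm).
Layer 1000–410 hPa: Δp = 590 hPa = 59000 Pa, q̄ = 0.0081 kg/kg → 0.0081 × 59000 / 9.8 = 48.77 mm
Layer 410–250 hPa: Δp = 160 hPa = 16000 Pa, q̄ = 0.0033 kg/kg → 0.0033 × 16000 / 9.8 = 5.39 mm
PW = 48.77 + 5.39 = 54.16 ≈ 54.2 mm.

PW ≈ 54.2 mm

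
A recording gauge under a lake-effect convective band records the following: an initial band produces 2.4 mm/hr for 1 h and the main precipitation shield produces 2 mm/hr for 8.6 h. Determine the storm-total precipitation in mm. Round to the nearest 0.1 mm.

total ≈ 19.6 mm

Total = Σ Rᵢ Δtᵢ = 2.4 × 1 + 2 × 8.6
      = 2.4 + 17.2 = 19.6 mm.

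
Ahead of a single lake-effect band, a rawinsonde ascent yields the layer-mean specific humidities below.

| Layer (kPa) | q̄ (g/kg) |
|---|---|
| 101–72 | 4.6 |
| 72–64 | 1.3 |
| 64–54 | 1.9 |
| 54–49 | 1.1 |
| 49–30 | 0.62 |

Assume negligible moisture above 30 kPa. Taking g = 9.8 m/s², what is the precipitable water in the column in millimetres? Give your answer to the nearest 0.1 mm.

Precipitable water is the column-integrated vapour mass per unit area: PW = (1/g) Σ q̄ Δp, with q in kg/kg and Δp in Pa (1 kg/m² of water = 1 mm).
Layer 101–72 kPa: Δp = 290 hPa = 29000 Pa, q̄ = 0.0046 kg/kg → 0.0046 × 29000 / 9.8 = 13.61 mm
Layer 72–64 kPa: Δp = 80 hPa = 8000 Pa, q̄ = 0.0013 kg/kg → 0.0013 × 8000 / 9.8 = 1.06 mm
Layer 64–54 kPa: Δp = 100 hPa = 10000 Pa, q̄ = 0.0019 kg/kg → 0.0019 × 10000 / 9.8 = 1.94 mm
Layer 54–49 kPa: Δp = 50 hPa = 5000 Pa, q̄ = 0.0011 kg/kg → 0.0011 × 5000 / 9.8 = 0.56 mm
Layer 49–30 kPa: Δp = 190 hPa = 19000 Pa, q̄ = 0.00062 kg/kg → 0.00062 × 19000 / 9.8 = 1.20 mm
PW = 13.61 + 1.06 + 1.94 + 0.56 + 1.20 = 18.37 ≈ 18.4 mm.

PW ≈ 18.4 mm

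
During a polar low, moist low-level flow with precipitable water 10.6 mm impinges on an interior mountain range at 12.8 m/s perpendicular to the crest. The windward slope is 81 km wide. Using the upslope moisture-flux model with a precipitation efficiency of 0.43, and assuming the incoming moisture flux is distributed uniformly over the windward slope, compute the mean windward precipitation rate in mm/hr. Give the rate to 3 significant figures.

Incoming column moisture flux per unit ridge length: F = V × PW = 12.8 × 10.6 = 135.68 mm·m/s.
Spread over the 81 km slope with efficiency ε = 0.43: R = ε·F/W = 0.43 × 135.68 / 81000 m = 7.203e-04 mm/s.
R = 7.203e-04 × 3600 = 2.59 mm/hr.

R ≈ 2.59 mm/hr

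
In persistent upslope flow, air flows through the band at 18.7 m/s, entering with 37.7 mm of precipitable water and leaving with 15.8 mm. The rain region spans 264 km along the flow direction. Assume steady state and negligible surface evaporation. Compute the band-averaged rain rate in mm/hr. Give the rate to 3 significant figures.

R ≈ 5.58 mm/hr

Column moisture flux per unit crosswind length is F = V × PW.
Inflow: F_in = 18.7 × 37.7 = 704.99 mm·m/s
Outflow: F_out = 18.7 × 15.8 = 295.46 mm·m/s
Steady-state rate R = (F_in − F_out)/L = (704.99 − 295.46) / 264000 m = 1.551e-03 mm/s.
R = 1.551e-03 × 3600 = 5.58 mm/hr.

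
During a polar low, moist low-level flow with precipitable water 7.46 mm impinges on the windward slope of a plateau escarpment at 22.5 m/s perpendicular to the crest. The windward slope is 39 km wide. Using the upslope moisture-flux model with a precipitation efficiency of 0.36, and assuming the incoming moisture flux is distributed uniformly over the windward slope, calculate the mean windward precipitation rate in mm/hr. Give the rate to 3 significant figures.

R ≈ 5.58 mm/hr

Incoming column moisture flux per unit ridge length: F = V × PW = 22.5 × 7.46 = 167.85 mm·m/s.
Spread over the 39 km slope with efficiency ε = 0.36: R = ε·F/W = 0.36 × 167.85 / 39000 m = 1.549e-03 mm/s.
R = 1.549e-03 × 3600 = 5.58 mm/hr.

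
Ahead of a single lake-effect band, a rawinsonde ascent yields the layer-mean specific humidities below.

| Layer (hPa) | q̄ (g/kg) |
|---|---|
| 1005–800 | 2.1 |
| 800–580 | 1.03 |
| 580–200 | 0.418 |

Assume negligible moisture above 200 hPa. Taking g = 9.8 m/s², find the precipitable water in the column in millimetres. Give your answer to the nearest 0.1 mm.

Precipitable water is the column-integrated vapour mass per unit area: PW = (1/g) Σ q̄ Δp, with q in kg/kg and Δp in Pa (1 kg/m² of water = 1 mm).
Layer 1005–800 hPa: Δp = 205 hPa = 20500 Pa, q̄ = 0.0021 kg/kg → 0.0021 × 20500 / 9.8 = 4.39 mm
Layer 800–580 hPa: Δp = 220 hPa = 22000 Pa, q̄ = 0.00103 kg/kg → 0.00103 × 22000 / 9.8 = 2.31 mm
Layer 580–200 hPa: Δp = 380 hPa = 38000 Pa, q̄ = 0.000418 kg/kg → 0.000418 × 38000 / 9.8 = 1.62 mm
PW = 4.39 + 2.31 + 1.62 = 8.32 ≈ 8.3 mm.

PW ≈ 8.3 mm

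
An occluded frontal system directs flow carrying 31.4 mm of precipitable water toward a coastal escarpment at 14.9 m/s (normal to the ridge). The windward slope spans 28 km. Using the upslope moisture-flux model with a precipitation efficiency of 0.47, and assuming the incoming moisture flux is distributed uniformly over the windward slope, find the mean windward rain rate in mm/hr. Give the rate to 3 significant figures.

R ≈ 28.3 mm/hr

Incoming column moisture flux per unit ridge length: F = V × PW = 14.9 × 31.4 = 467.86 mm·m/s.
Spread over the 28 km slope with efficiency ε = 0.47: R = ε·F/W = 0.47 × 467.86 / 28000 m = 7.853e-03 mm/s.
R = 7.853e-03 × 3600 = 28.3 mm/hr.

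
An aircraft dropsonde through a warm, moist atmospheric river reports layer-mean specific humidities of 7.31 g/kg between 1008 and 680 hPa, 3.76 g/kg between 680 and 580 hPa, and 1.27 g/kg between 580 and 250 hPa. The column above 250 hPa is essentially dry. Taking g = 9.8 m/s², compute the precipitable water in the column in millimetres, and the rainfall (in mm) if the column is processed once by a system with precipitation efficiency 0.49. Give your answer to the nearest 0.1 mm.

PW ≈ 32.6 mm; rainfall ≈ 16.0 mm

Precipitable water is the column-integrated vapour mass per unit area: PW = (1/g) Σ q̄ Δp, with q in kg/kg and Δp in Pa (1 kg/m² of water = 1 mm).
Layer 1008–680 hPa: Δp = 328 hPa = 32800 Pa, q̄ = 0.00731 kg/kg → 0.00731 × 32800 / 9.8 = 24.47 mm
Layer 680–580 hPa: Δp = 100 hPa = 10000 Pa, q̄ = 0.00376 kg/kg → 0.00376 × 10000 / 9.8 = 3.84 mm
Layer 580–250 hPa: Δp = 330 hPa = 33000 Pa, q̄ = 0.00127 kg/kg → 0.00127 × 33000 / 9.8 = 4.28 mm
PW = 24.47 + 3.84 + 4.28 = 32.59 ≈ 32.6 mm.
Rainfall = ε × PW = 0.49 × 32.6 = 16.0 mm.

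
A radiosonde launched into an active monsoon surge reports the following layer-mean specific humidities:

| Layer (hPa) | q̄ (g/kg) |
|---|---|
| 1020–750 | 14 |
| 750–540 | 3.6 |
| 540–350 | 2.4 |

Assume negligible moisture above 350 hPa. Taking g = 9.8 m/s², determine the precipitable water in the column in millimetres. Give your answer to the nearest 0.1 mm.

Precipitable water is the column-integrated vapour mass per unit area: PW = (1/g) Σ q̄ Δp, with q in kg/kg and Δp in Pa (1 kg/m² of water = 1 mm).
Layer 1020–750 hPa: Δp = 270 hPa = 27000 Pa, q̄ = 0.014 kg/kg → 0.014 × 27000 / 9.8 = 38.57 mm
Layer 750–540 hPa: Δp = 210 hPa = 21000 Pa, q̄ = 0.0036 kg/kg → 0.0036 × 21000 / 9.8 = 7.71 mm
Layer 540–350 hPa: Δp = 190 hPa = 19000 Pa, q̄ = 0.0024 kg/kg → 0.0024 × 19000 / 9.8 = 4.65 mm
PW = 38.57 + 7.71 + 4.65 = 50.93 ≈ 50.9 mm.

PW ≈ 50.9 mm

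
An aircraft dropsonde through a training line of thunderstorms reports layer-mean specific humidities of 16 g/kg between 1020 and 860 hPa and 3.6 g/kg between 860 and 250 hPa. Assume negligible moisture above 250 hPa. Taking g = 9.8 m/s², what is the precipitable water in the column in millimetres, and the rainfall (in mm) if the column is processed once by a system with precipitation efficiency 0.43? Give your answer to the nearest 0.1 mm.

PW ≈ 48.5 mm; rainfall ≈ 20.9 mm

Precipitable water is the column-integrated vapour mass per unit area: PW = (1/g) Σ q̄ Δp, with q in kg/kg and Δp in Pa (1 kg/m² of water = 1 mm).
Layer 1020–860 hPa: Δp = 160 hPa = 16000 Pa, q̄ = 0.016 kg/kg → 0.016 × 16000 / 9.8 = 26.12 mm
Layer 860–250 hPa: Δp = 610 hPa = 61000 Pa, q̄ = 0.0036 kg/kg → 0.0036 × 61000 / 9.8 = 22.41 mm
PW = 26.12 + 22.41 = 48.53 ≈ 48.5 mm.
Rainfall = ε × PW = 0.43 × 48.5 = 20.9 mm.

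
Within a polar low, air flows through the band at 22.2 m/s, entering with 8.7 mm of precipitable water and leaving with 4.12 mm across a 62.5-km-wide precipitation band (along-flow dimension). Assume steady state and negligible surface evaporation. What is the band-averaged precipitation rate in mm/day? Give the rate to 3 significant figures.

R ≈ 141 mm/day

Column moisture flux per unit crosswind length is F = V × PW.
Inflow: F_in = 22.2 × 8.7 = 193.14 mm·m/s
Outflow: F_out = 22.2 × 4.12 = 91.464 mm·m/s
Steady-state rate R = (F_in − F_out)/L = (193.14 − 91.464) / 62500 m = 1.627e-03 mm/s.
R = 1.627e-03 × 3600 × 24 = 141 mm/day.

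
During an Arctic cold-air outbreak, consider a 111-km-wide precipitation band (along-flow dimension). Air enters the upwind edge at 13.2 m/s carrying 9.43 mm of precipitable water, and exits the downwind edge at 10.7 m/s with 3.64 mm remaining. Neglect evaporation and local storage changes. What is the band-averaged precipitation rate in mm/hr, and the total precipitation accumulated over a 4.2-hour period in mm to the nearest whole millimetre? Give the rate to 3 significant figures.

Column moisture flux per unit crosswind length is F = V × PW.
Inflow: F_in = 13.2 × 9.43 = 124.476 mm·m/s
Outflow: F_out = 10.7 × 3.64 = 38.948 mm·m/s
Steady-state rate R = (F_in − F_out)/L = (124.476 − 38.948) / 111000 m = 7.705e-04 mm/s.
R = 7.705e-04 × 3600 = 2.77 mm/hr.
Over 4.2 h: total = 2.77 × 4.2 = 11.634 ≈ 12 mm.

R ≈ 2.77 mm/hr; total ≈ 12 mm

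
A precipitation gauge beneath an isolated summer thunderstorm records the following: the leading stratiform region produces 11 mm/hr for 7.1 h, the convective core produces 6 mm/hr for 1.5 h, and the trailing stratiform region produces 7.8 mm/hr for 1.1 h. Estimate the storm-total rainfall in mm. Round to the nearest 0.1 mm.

Total = Σ Rᵢ Δtᵢ = 11 × 7.1 + 6 × 1.5 + 7.8 × 1.1
      = 78.1 + 9 + 8.58 = 95.7 mm.

total ≈ 95.7 mm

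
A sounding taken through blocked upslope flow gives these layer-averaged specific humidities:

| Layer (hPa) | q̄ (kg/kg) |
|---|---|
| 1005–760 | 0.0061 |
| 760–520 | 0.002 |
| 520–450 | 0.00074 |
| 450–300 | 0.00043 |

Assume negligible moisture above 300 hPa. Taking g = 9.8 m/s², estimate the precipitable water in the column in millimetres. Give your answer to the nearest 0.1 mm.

PW ≈ 21.3 mm

Precipitable water is the column-integrated vapour mass per unit area: PW = (1/g) Σ q̄ Δp, with q in kg/kg and Δp in Pa (1 kg/m² of water = 1 mm).
Layer 1005–760 hPa: Δp = 245 hPa = 24500 Pa, q̄ = 0.0061 kg/kg → 0.0061 × 24500 / 9.8 = 15.25 mm
Layer 760–520 hPa: Δp = 240 hPa = 24000 Pa, q̄ = 0.002 kg/kg → 0.002 × 24000 / 9.8 = 4.90 mm
Layer 520–450 hPa: Δp = 70 hPa = 7000 Pa, q̄ = 0.00074 kg/kg → 0.00074 × 7000 / 9.8 = 0.53 mm
Layer 450–300 hPa: Δp = 150 hPa = 15000 Pa, q̄ = 0.00043 kg/kg → 0.00043 × 15000 / 9.8 = 0.66 mm
PW = 15.25 + 4.90 + 0.53 + 0.66 = 21.34 ≈ 21.3 mm.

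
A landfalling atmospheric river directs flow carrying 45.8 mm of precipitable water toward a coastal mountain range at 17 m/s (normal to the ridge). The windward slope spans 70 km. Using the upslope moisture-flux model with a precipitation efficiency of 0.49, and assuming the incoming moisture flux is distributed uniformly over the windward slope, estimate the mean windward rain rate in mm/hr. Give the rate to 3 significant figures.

Incoming column moisture flux per unit ridge length: F = V × PW = 17 × 45.8 = 778.6 mm·m/s.
Spread over the 70 km slope with efficiency ε = 0.49: R = ε·F/W = 0.49 × 778.6 / 70000 m = 5.450e-03 mm/s.
R = 5.450e-03 × 3600 = 19.6 mm/hr.

R ≈ 19.6 mm/hr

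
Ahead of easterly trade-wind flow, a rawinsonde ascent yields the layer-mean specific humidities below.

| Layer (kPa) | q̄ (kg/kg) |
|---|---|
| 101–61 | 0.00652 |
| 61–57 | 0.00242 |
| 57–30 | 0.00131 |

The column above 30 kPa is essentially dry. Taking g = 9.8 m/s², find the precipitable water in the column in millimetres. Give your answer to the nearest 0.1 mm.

Precipitable water is the column-integrated vapour mass per unit area: PW = (1/g) Σ q̄ Δp, with q in kg/kg and Δp in Pa (1 kg/m² of water = 1 mm).
Layer 101–61 kPa: Δp = 400 hPa = 40000 Pa, q̄ = 0.00652 kg/kg → 0.00652 × 40000 / 9.8 = 26.61 mm
Layer 61–57 kPa: Δp = 40 hPa = 4000 Pa, q̄ = 0.00242 kg/kg → 0.00242 × 4000 / 9.8 = 0.99 mm
Layer 57–30 kPa: Δp = 270 hPa = 27000 Pa, q̄ = 0.00131 kg/kg → 0.00131 × 27000 / 9.8 = 3.61 mm
PW = 26.61 + 0.99 + 3.61 = 31.21 ≈ 31.2 mm.

PW ≈ 31.2 mm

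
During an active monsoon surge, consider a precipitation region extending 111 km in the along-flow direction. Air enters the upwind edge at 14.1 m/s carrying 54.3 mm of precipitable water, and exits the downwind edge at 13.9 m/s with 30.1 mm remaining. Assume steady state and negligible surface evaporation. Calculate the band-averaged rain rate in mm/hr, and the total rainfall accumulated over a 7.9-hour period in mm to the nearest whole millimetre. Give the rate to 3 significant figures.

Column moisture flux per unit crosswind length is F = V × PW.
Inflow: F_in = 14.1 × 54.3 = 765.63 mm·m/s
Outflow: F_out = 13.9 × 30.1 = 418.39 mm·m/s
Steady-state rate R = (F_in − F_out)/L = (765.63 − 418.39) / 111000 m = 3.128e-03 mm/s.
R = 3.128e-03 × 3600 = 11.3 mm/hr.
Over 7.9 h: total = 11.3 × 7.9 = 89.27 ≈ 89 mm.

R ≈ 11.3 mm/hr; total ≈ 89 mm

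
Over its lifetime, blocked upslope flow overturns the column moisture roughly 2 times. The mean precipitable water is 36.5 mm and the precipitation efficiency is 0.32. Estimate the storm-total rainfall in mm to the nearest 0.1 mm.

rainfall ≈ 23.4 mm

Each cycle deposits ε × PW = 0.32 × 36.5 = 11.68 mm.
Over 2 cycles: 2 × 11.68 = 23.4 mm.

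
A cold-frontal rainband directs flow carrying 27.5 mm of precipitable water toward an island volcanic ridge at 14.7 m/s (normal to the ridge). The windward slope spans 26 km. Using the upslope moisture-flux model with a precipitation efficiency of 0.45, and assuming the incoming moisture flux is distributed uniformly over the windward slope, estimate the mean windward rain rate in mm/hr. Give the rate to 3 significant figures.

R ≈ 25.2 mm/hr

Incoming column moisture flux per unit ridge length: F = V × PW = 14.7 × 27.5 = 404.25 mm·m/s.
Spread over the 26 km slope with efficiency ε = 0.45: R = ε·F/W = 0.45 × 404.25 / 26000 m = 6.997e-03 mm/s.
R = 6.997e-03 × 3600 = 25.2 mm/hr.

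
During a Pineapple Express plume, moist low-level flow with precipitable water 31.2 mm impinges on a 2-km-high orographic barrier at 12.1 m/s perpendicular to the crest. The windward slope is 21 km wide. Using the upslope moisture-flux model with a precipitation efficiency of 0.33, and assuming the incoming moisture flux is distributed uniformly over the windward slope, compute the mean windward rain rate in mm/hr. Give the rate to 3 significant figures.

R ≈ 21.4 mm/hr

Incoming column moisture flux per unit ridge length: F = V × PW = 12.1 × 31.2 = 377.52 mm·m/s.
Spread over the 21 km slope with efficiency ε = 0.33: R = ε·F/W = 0.33 × 377.52 / 21000 m = 5.932e-03 mm/s.
R = 5.932e-03 × 3600 = 21.4 mm/hr.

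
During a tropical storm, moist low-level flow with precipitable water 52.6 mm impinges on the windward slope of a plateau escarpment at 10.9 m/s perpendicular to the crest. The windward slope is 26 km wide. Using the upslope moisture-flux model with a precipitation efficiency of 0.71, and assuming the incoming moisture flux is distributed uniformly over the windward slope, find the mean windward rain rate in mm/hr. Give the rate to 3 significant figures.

Incoming column moisture flux per unit ridge length: F = V × PW = 10.9 × 52.6 = 573.34 mm·m/s.
Spread over the 26 km slope with efficiency ε = 0.71: R = ε·F/W = 0.71 × 573.34 / 26000 m = 1.566e-02 mm/s.
R = 1.566e-02 × 3600 = 56.4 mm/hr.

R ≈ 56.4 mm/hr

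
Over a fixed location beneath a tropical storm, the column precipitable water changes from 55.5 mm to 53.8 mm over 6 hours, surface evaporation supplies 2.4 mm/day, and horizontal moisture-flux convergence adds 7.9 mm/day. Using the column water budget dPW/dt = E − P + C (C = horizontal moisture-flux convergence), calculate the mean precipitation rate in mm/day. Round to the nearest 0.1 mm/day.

dPW/dt = (53.8 − 55.5) mm / (6/24 day) = -6.800 mm/day.
P = E + C − dPW/dt = 2.4 + (7.9) − (-6.800) = 17.1 mm/day.

P ≈ 17.1 mm/day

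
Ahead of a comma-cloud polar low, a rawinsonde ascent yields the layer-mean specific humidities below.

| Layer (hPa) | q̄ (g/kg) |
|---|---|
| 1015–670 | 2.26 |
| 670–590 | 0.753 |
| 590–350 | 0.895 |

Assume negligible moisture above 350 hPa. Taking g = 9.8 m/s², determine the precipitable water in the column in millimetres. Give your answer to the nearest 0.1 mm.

PW ≈ 10.8 mm

Precipitable water is the column-integrated vapour mass per unit area: PW = (1/g) Σ q̄ Δp, with q in kg/kg and Δp in Pa (1 kg/m² of water = 1 mm).
Layer 1015–670 hPa: Δp = 345 hPa = 34500 Pa, q̄ = 0.00226 kg/kg → 0.00226 × 34500 / 9.8 = 7.96 mm
Layer 670–590 hPa: Δp = 80 hPa = 8000 Pa, q̄ = 0.000753 kg/kg → 0.000753 × 8000 / 9.8 = 0.61 mm
Layer 590–350 hPa: Δp = 240 hPa = 24000 Pa, q̄ = 0.000895 kg/kg → 0.000895 × 24000 / 9.8 = 2.19 mm
PW = 7.96 + 0.61 + 2.19 = 10.76 ≈ 10.8 mm.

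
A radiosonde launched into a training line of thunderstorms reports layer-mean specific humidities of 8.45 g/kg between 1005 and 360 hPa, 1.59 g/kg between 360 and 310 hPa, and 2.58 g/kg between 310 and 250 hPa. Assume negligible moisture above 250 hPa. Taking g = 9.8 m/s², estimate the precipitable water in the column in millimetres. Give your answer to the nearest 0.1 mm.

PW ≈ 58.0 mm

Precipitable water is the column-integrated vapour mass per unit area: PW = (1/g) Σ q̄ Δp, with q in kg/kg and Δp in Pa (1 kg/m² of water = 1 mm).
Layer 1005–360 hPa: Δp = 645 hPa = 64500 Pa, q̄ = 0.00845 kg/kg → 0.00845 × 64500 / 9.8 = 55.61 mm
Layer 360–310 hPa: Δp = 50 hPa = 5000 Pa, q̄ = 0.00159 kg/kg → 0.00159 × 5000 / 9.8 = 0.81 mm
Layer 310–250 hPa: Δp = 60 hPa = 6000 Pa, q̄ = 0.00258 kg/kg → 0.00258 × 6000 / 9.8 = 1.58 mm
PW = 55.61 + 0.81 + 1.58 = 58.00 ≈ 58.0 mm.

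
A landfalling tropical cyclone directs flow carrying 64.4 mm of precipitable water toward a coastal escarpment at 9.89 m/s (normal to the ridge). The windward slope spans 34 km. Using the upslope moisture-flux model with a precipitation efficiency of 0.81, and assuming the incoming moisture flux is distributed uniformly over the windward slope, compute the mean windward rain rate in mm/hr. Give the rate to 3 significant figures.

R ≈ 54.6 mm/hr

Incoming column moisture flux per unit ridge length: F = V × PW = 9.89 × 64.4 = 636.916 mm·m/s.
Spread over the 34 km slope with efficiency ε = 0.81: R = ε·F/W = 0.81 × 636.916 / 34000 m = 1.517e-02 mm/s.
R = 1.517e-02 × 3600 = 54.6 mm/hr.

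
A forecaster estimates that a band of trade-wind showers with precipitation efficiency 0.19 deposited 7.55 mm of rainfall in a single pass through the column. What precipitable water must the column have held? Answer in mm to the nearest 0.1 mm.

PW = rainfall / ε = 7.55 / 0.19 = 39.7 mm.

PW ≈ 39.7 mm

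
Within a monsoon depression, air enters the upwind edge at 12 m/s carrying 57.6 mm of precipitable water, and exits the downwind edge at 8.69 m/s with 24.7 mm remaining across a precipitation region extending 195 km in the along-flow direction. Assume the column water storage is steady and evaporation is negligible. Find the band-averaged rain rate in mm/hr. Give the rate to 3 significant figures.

R ≈ 8.80 mm/hr

Column moisture flux per unit crosswind length is F = V × PW.
Inflow: F_in = 12 × 57.6 = 691.2 mm·m/s
Outflow: F_out = 8.69 × 24.7 = 214.643 mm·m/s
Steady-state rate R = (F_in − F_out)/L = (691.2 − 214.643) / 195000 m = 2.444e-03 mm/s.
R = 2.444e-03 × 3600 = 8.80 mm/hr.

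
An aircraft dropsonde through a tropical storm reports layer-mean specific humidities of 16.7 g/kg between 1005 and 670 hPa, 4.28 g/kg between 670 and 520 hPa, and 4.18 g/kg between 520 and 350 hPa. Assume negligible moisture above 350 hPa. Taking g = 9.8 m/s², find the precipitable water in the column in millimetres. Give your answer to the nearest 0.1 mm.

PW ≈ 70.9 mm

Precipitable water is the column-integrated vapour mass per unit area: PW = (1/g) Σ q̄ Δp, with q in kg/kg and Δp in Pa (1 kg/m² of water = 1 mm).
Layer 1005–670 hPa: Δp = 335 hPa = 33500 Pa, q̄ = 0.0167 kg/kg → 0.0167 × 33500 / 9.8 = 57.09 mm
Layer 670–520 hPa: Δp = 150 hPa = 15000 Pa, q̄ = 0.00428 kg/kg → 0.00428 × 15000 / 9.8 = 6.55 mm
Layer 520–350 hPa: Δp = 170 hPa = 17000 Pa, q̄ = 0.00418 kg/kg → 0.00418 × 17000 / 9.8 = 7.25 mm
PW = 57.09 + 6.55 + 7.25 = 70.89 ≈ 70.9 mm.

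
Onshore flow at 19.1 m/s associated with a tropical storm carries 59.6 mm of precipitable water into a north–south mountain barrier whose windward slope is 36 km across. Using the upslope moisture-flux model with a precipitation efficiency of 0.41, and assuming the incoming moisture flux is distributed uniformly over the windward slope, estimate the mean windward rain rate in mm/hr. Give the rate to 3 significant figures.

R ≈ 46.7 mm/hr

Incoming column moisture flux per unit ridge length: F = V × PW = 19.1 × 59.6 = 1138.36 mm·m/s.
Spread over the 36 km slope with efficiency ε = 0.41: R = ε·F/W = 0.41 × 1138.36 / 36000 m = 1.296e-02 mm/s.
R = 1.296e-02 × 3600 = 46.7 mm/hr.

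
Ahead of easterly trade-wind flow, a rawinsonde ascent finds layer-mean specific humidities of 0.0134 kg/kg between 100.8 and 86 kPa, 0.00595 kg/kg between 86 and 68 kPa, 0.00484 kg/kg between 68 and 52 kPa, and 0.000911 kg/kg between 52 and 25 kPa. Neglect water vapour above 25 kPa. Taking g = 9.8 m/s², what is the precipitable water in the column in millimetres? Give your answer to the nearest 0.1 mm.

Precipitable water is the column-integrated vapour mass per unit area: PW = (1/g) Σ q̄ Δp, with q in kg/kg and Δp in Pa (1 kg/m² of water = 1 mm).
Layer 100.8–86 kPa: Δp = 148 hPa = 14800 Pa, q̄ = 0.0134 kg/kg → 0.0134 × 14800 / 9.8 = 20.24 mm
Layer 86–68 kPa: Δp = 180 hPa = 18000 Pa, q̄ = 0.00595 kg/kg → 0.00595 × 18000 / 9.8 = 10.93 mm
Layer 68–52 kPa: Δp = 160 hPa = 16000 Pa, q̄ = 0.00484 kg/kg → 0.00484 × 16000 / 9.8 = 7.90 mm
Layer 52–25 kPa: Δp = 270 hPa = 27000 Pa, q̄ = 0.000911 kg/kg → 0.000911 × 27000 / 9.8 = 2.51 mm
PW = 20.24 + 10.93 + 7.90 + 2.51 = 41.58 ≈ 41.6 mm.

PW ≈ 41.6 mm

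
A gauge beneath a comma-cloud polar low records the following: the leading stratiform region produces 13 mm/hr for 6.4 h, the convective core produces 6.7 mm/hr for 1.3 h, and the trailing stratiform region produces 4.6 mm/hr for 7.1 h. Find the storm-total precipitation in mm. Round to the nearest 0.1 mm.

Total = Σ Rᵢ Δtᵢ = 13 × 6.4 + 6.7 × 1.3 + 4.6 × 7.1
      = 83.2 + 8.71 + 32.66 = 124.6 mm.

total ≈ 124.6 mm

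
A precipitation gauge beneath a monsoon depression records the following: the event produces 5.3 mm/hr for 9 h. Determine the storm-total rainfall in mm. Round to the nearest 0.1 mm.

total ≈ 47.7 mm

Total = Σ Rᵢ Δtᵢ = 5.3 × 9
      = 47.7 = 47.7 mm.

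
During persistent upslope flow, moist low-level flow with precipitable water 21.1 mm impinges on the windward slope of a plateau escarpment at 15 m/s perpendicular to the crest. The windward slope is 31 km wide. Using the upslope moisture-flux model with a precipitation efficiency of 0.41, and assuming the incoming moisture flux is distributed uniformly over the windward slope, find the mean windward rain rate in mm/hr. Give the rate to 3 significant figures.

Incoming column moisture flux per unit ridge length: F = V × PW = 15 × 21.1 = 316.5 mm·m/s.
Spread over the 31 km slope with efficiency ε = 0.41: R = ε·F/W = 0.41 × 316.5 / 31000 m = 4.186e-03 mm/s.
R = 4.186e-03 × 3600 = 15.1 mm/hr.

R ≈ 15.1 mm/hr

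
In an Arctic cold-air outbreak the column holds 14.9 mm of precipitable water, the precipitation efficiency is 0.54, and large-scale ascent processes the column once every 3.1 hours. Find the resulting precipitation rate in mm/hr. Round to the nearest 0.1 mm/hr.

R ≈ 2.6 mm/hr

Each overturning extracts ε × PW = 0.54 × 14.9 = 8.046 mm.
Rate = ε·PW / τ = 8.046 / 3.1 h = 2.6 mm/hr.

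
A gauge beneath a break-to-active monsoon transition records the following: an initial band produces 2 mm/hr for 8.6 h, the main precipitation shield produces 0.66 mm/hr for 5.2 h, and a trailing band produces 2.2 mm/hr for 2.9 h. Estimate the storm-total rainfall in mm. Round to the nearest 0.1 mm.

Total = Σ Rᵢ Δtᵢ = 2 × 8.6 + 0.66 × 5.2 + 2.2 × 2.9
      = 17.2 + 3.432 + 6.38 = 27.0 mm.

total ≈ 27.0 mm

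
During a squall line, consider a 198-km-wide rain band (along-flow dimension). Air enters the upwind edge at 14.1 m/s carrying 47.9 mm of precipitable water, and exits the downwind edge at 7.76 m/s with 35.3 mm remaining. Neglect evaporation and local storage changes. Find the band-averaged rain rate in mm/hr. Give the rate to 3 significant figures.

R ≈ 7.30 mm/hr

Column moisture flux per unit crosswind length is F = V × PW.
Inflow: F_in = 14.1 × 47.9 = 675.39 mm·m/s
Outflow: F_out = 7.76 × 35.3 = 273.928 mm·m/s
Steady-state rate R = (F_in − F_out)/L = (675.39 − 273.928) / 198000 m = 2.028e-03 mm/s.
R = 2.028e-03 × 3600 = 7.30 mm/hr.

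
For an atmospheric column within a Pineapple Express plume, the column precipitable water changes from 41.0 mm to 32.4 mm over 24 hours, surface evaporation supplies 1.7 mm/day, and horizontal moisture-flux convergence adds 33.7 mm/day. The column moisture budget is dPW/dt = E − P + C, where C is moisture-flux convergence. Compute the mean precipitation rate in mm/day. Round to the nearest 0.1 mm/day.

P ≈ 44.0 mm/day

dPW/dt = (32.4 − 41.0) mm / (24/24 day) = -8.600 mm/day.
P = E + C − dPW/dt = 1.7 + (33.7) − (-8.600) = 44.0 mm/day.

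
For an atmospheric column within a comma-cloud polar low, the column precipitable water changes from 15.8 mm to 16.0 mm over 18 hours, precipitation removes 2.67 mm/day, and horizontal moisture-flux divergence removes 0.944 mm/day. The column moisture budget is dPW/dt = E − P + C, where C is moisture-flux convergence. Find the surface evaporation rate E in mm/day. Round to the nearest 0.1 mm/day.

dPW/dt = (16.0 − 15.8) mm / (18/24 day) = +0.267 mm/day.
E = dPW/dt + P − C = (+0.267) + 2.67 − (-0.944) = 3.9 mm/day.

E ≈ 3.9 mm/day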